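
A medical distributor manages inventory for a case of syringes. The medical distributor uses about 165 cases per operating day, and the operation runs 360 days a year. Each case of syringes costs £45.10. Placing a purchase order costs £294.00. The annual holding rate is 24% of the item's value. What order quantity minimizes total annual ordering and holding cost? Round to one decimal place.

Annual demand D = 165 × 360 = 59,400.
Holding cost H = 0.24 × £45.10 = £10.8240 per unit per year.
EOQ = √(2DS / H) = √(2 × 59,400 × 294 / 10.824).
= √(34,927,200 / 10.824) = √3,226,829.2683 ≈ 1796.338.

Q* ≈ 1,796.3 cases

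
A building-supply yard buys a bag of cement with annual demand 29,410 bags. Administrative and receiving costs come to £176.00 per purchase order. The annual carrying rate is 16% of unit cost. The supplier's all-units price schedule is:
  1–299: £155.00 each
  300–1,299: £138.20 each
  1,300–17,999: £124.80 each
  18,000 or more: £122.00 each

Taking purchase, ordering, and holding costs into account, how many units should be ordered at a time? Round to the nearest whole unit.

Q* ≈ 1,300 bags

Holding cost per unit per year at price C is H = 0.16·C.
For each price level, check whether its EOQ is feasible; otherwise the best quantity at that price is the breakpoint.
Tier 1 (£155.00): EOQ = 646.1 exceeds tier's upper bound 299, so this tier is dominated.
EOQ at £138.20 = 684.2 (feasible in tier 2): TC = 29,410×£138.20 + (29,410/684.2)×176 + (684.2/2)×0.16×£138.20 = £4,079,591.79.
EOQ at £124.80 = 720.0 < 1300, so use break Q=1300: TC = 29,410×£124.80 + (29,410/1300.0)×176 + (1300.0/2)×0.16×£124.80 = £3,687,328.86.
EOQ at £122.00 = 728.2 < 18000, so use break Q=18000: TC = 29,410×£122.00 + (29,410/18000.0)×176 + (18000.0/2)×0.16×£122.00 = £3,763,987.56.
Lowest total cost is £3,687,328.86 at Q = 1300.0.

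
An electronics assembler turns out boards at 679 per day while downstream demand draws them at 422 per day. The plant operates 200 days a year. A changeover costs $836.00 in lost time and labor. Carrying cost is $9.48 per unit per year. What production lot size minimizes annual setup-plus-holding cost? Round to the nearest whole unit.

Q* ≈ 6,271 boards

Annual demand D = 422 × 200 = 84,400.
Production build-up factor (1 − d/p) = 1 − 422/679 = 0.3785.
Q* = √(2DS / (H(1 − d/p))) = √(2 × 84,400 × 836 / (9.48 × 0.3785)).
= √(141,116,800 / 3.5882) ≈ 6271.241.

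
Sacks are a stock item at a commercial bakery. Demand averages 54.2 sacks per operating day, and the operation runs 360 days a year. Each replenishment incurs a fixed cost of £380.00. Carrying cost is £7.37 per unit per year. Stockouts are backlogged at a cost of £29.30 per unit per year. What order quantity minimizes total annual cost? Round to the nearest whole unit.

Q* ≈ 1,587 sacks

Annual demand D = 54.2 × 360 = 19,512.
With planned backorders, Q* = √(2DS/H) · √((H+B)/B).
√(2DS/H) = √(2 × 19,512 × 380 / 7.37) = 1418.482.
√((H+B)/B) = √((7.37+29.3)/29.3) = 1.1187.
Q* ≈ 1586.885.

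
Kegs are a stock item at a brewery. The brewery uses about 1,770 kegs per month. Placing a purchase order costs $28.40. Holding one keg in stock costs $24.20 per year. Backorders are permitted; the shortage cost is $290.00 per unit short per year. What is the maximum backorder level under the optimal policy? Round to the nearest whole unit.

S* ≈ 18 kegs

Annual demand D = 1,770 × 12 = 21,240.
With planned backorders, Q* = √(2DS/H) · √((H+B)/B).
√(2DS/H) = √(2 × 21,240 × 28.4 / 24.2) = 223.277.
√((H+B)/B) = √((24.2+290)/290) = 1.0409.
Q* ≈ 232.406.
S* = Q* · H/(H+B) = 232.406 × 24.2/314.2 ≈ 17.900.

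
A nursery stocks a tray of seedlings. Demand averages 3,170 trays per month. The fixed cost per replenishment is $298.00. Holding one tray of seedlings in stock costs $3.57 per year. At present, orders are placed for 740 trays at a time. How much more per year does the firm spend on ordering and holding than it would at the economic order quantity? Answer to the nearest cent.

Extra cost ≈ $7,643.13 per year

Annual demand D = 3,170 × 12 = 38,040.
EOQ = √(2DS/H) = √(2 × 38,040 × 298 / 3.57) ≈ 2520.05.
Cost at Q* = (D/Q*)S + (Q*/2)H = √(2DSH) ≈ $8,996.58.
Cost at Q = 740: (38,040/740)×298 + (740/2)×3.57 = $15,318.81 + $1,320.90 = $16,639.71.
Excess = $16,639.71 − $8,996.58 = $7,643.13.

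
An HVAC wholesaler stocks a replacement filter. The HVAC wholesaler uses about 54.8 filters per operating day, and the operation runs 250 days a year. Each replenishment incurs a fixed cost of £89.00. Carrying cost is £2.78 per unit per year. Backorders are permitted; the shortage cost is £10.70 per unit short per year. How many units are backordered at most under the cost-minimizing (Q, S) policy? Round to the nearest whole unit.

Annual demand D = 54.8 × 250 = 13,700.
With planned backorders, Q* = √(2DS/H) · √((H+B)/B).
√(2DS/H) = √(2 × 13,700 × 89 / 2.78) = 936.586.
√((H+B)/B) = √((2.78+10.7)/10.7) = 1.1224.
Q* ≈ 1051.238.
S* = Q* · H/(H+B) = 1051.238 × 2.78/13.48 ≈ 216.798.

S* ≈ 217 filters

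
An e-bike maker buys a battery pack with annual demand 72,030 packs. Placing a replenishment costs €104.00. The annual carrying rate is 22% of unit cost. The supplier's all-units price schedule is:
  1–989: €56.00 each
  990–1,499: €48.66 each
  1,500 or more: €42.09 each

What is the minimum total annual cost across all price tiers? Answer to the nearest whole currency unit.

TC* ≈ €3,043,682

Holding cost per unit per year at price C is H = 0.22·C.
Candidates are each tier's EOQ (if it falls in that tier) and each price-break quantity.
Tier 1 (€56.00): EOQ = 1102.8 exceeds tier's upper bound 989, so this tier is dominated.
EOQ at €48.66 = 1183.0 (feasible in tier 2): TC = 72,030×€48.66 + (72,030/1183.0)×104 + (1183.0/2)×0.22×€48.66 = €3,517,644.23.
EOQ at €42.09 = 1272.0 < 1500, so use break Q=1500: TC = 72,030×€42.09 + (72,030/1500.0)×104 + (1500.0/2)×0.22×€42.09 = €3,043,681.63.
Lowest total cost among the candidates is at Q = 1500.0.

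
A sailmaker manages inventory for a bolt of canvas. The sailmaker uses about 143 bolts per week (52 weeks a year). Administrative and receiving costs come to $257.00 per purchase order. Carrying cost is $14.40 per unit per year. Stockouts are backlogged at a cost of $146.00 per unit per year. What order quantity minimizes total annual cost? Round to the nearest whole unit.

Q* ≈ 540 bolts

Annual demand D = 143 × 52 = 7,436.
With planned backorders, Q* = √(2DS/H) · √((H+B)/B).
√(2DS/H) = √(2 × 7,436 × 257 / 14.4) = 515.193.
√((H+B)/B) = √((14.4+146)/146) = 1.0482.
Q* ≈ 540.002.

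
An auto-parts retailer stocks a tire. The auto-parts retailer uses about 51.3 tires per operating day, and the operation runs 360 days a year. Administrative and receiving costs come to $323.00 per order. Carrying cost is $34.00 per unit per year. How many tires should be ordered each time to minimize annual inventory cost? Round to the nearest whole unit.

Q* ≈ 592 tires

Annual demand D = 51.3 × 360 = 18,468.
EOQ = √(2DS / H) = √(2 × 18,468 × 323 / 34).
= √(11,930,328 / 34) = √350,892 ≈ 592.361.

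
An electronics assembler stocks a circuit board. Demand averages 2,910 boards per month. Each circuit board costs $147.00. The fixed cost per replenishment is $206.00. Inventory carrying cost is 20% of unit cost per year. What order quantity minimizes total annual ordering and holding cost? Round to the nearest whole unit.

Annual demand D = 2,910 × 12 = 34,920.
Holding cost H = 0.20 × $147.00 = $29.4000 per unit per year.
EOQ = √(2DS / H) = √(2 × 34,920 × 206 / 29.4).
= √(14,387,040 / 29.4) = √489,355.102 ≈ 699.539.

Q* ≈ 700 boards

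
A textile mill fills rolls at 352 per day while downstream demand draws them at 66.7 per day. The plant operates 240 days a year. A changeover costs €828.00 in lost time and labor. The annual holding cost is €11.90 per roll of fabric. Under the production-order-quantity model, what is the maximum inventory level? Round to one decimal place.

I_max ≈ 1,343.7 rolls

Annual demand D = 66.7 × 240 = 16,008.
Production build-up factor (1 − d/p) = 1 − 66.7/352 = 0.8105.
Q* = √(2DS / (H(1 − d/p))) = √(2 × 16,008 × 828 / (11.9 × 0.8105)).
= √(26,509,248 / 9.6451) ≈ 1657.852.
Maximum inventory = Q*(1 − d/p) = 1657.852 × 0.8105 ≈ 1343.708.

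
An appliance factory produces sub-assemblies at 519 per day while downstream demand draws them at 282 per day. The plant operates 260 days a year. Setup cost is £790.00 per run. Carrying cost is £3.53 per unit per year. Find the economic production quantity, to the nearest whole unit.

Q* ≈ 8,477 sub-assemblies

Annual demand D = 282 × 260 = 73,320.
Production build-up factor (1 − d/p) = 1 − 282/519 = 0.4566.
Q* = √(2DS / (H(1 − d/p))) = √(2 × 73,320 × 790 / (3.53 × 0.4566)).
= √(115,845,600 / 1.612) ≈ 8477.385.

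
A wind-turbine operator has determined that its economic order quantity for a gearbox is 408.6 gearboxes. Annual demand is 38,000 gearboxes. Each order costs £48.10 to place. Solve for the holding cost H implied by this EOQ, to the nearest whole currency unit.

H ≈ £22

Invert the EOQ relation Q*² = 2DS/H.
From Q* = √(2DS/H): H = 2DS / Q*² = 2 × 38,000 × 48.1 / 408.6² = 21.8959.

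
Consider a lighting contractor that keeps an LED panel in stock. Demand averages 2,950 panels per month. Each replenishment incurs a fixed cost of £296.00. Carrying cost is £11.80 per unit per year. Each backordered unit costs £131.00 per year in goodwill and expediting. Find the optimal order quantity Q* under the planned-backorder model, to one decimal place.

Q* ≈ 1,391.4 panels

Annual demand D = 2,950 × 12 = 35,400.
With planned backorders, Q* = √(2DS/H) · √((H+B)/B).
√(2DS/H) = √(2 × 35,400 × 296 / 11.8) = 1332.666.
√((H+B)/B) = √((11.8+131)/131) = 1.0441.
Q* ≈ 1391.393.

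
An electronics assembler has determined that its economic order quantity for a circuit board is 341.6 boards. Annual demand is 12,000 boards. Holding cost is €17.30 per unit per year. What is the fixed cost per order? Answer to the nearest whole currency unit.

Squaring Q* = √(2DS/H) gives Q*² = 2DS/H.
From Q* = √(2DS/H): S = Q*²H / (2D) = 341.6² × 17.3 / (2 × 12,000) = 84.1144.

S ≈ €84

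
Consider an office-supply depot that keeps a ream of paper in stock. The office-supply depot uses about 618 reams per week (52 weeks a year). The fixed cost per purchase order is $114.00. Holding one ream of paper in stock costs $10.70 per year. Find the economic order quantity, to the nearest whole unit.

Q* ≈ 828 reams

Annual demand D = 618 × 52 = 32,136.
EOQ = √(2DS / H) = √(2 × 32,136 × 114 / 10.7).
= √(7,327,008 / 10.7) = √684,767.1028 ≈ 827.507.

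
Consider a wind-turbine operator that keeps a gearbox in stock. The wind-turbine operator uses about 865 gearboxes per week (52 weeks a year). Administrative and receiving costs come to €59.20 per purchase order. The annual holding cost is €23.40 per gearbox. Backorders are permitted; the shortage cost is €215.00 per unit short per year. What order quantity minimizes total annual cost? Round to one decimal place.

Annual demand D = 865 × 52 = 44,980.
With planned backorders, Q* = √(2DS/H) · √((H+B)/B).
√(2DS/H) = √(2 × 44,980 × 59.2 / 23.4) = 477.065.
√((H+B)/B) = √((23.4+215)/215) = 1.0530.
Q* ≈ 502.356.

Q* ≈ 502.4 gearboxes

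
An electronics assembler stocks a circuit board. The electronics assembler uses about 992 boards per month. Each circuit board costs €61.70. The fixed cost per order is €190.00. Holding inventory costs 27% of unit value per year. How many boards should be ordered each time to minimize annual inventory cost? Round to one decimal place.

Q* ≈ 521.1 boards

Annual demand D = 992 × 12 = 11,904.
Holding cost H = 0.27 × €61.70 = €16.6590 per unit per year.
EOQ = √(2DS / H) = √(2 × 11,904 × 190 / 16.659).
= √(4,523,520 / 16.659) = √271,536.1066 ≈ 521.091.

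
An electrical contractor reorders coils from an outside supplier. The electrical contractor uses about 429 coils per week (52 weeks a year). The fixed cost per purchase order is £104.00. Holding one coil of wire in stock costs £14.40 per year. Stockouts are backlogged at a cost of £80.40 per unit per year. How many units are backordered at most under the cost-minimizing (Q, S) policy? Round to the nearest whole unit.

Annual demand D = 429 × 52 = 22,308.
With planned backorders, Q* = √(2DS/H) · √((H+B)/B).
√(2DS/H) = √(2 × 22,308 × 104 / 14.4) = 567.650.
√((H+B)/B) = √((14.4+80.4)/80.4) = 1.0859.
Q* ≈ 616.392.
S* = Q* · H/(H+B) = 616.392 × 14.4/94.8 ≈ 93.629.

S* ≈ 94 coils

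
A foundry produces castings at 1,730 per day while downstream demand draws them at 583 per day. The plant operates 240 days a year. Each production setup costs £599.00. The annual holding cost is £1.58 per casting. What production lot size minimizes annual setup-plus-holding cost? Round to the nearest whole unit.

Annual demand D = 583 × 240 = 139,920.
Production build-up factor (1 − d/p) = 1 − 583/1,730 = 0.6630.
Q* = √(2DS / (H(1 − d/p))) = √(2 × 139,920 × 599 / (1.58 × 0.6630)).
= √(167,624,160 / 1.0475) ≈ 12649.726.

Q* ≈ 12,650 castings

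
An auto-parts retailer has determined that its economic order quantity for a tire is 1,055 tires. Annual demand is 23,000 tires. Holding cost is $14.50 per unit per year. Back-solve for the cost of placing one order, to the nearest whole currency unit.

The basic EOQ model gives Q* = √(2DS/H); rearrange for the unknown.
From Q* = √(2DS/H): S = Q*²H / (2D) = 1,055² × 14.5 / (2 × 23,000) = 350.8448.

S ≈ $351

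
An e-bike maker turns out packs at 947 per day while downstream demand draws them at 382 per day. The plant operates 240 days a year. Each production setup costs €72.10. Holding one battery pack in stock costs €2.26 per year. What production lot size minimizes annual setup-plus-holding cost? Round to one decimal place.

Annual demand D = 382 × 240 = 91,680.
Production build-up factor (1 − d/p) = 1 − 382/947 = 0.5966.
Q* = √(2DS / (H(1 − d/p))) = √(2 × 91,680 × 72.1 / (2.26 × 0.5966)).
= √(13,220,256 / 1.3484) ≈ 3131.241.

Q* ≈ 3,131.2 packs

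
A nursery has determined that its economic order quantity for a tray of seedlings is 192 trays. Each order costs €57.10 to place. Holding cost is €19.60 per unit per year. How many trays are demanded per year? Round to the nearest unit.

The basic EOQ model gives Q* = √(2DS/H); rearrange for the unknown.
From Q* = √(2DS/H): D = Q*²H / (2S) = 192² × 19.6 / (2 × 57.1) = 6326.921.

D ≈ 6,327 trays per year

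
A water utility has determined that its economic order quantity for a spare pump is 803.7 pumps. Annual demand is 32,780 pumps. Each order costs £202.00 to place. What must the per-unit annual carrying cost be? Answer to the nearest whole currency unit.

The basic EOQ model gives Q* = √(2DS/H); rearrange for the unknown.
From Q* = √(2DS/H): H = 2DS / Q*² = 2 × 32,780 × 202 / 803.7² = 20.5023.

H ≈ £21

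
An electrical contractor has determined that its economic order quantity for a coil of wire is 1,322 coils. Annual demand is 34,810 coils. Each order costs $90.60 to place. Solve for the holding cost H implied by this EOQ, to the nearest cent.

H ≈ $3.61

The basic EOQ model gives Q* = √(2DS/H); rearrange for the unknown.
From Q* = √(2DS/H): H = 2DS / Q*² = 2 × 34,810 × 90.6 / 1,322² = 3.6091.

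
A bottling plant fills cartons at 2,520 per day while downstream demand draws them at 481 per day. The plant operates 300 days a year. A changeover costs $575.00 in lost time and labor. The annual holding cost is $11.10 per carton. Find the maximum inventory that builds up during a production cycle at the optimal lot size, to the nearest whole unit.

I_max ≈ 3,478 cartons

Annual demand D = 481 × 300 = 144,300.
Production build-up factor (1 − d/p) = 1 − 481/2,520 = 0.8091.
Q* = √(2DS / (H(1 − d/p))) = √(2 × 144,300 × 575 / (11.1 × 0.8091)).
= √(165,945,000 / 8.9813) ≈ 4298.454.
Maximum inventory = Q*(1 − d/p) = 4298.454 × 0.8091 ≈ 3477.995.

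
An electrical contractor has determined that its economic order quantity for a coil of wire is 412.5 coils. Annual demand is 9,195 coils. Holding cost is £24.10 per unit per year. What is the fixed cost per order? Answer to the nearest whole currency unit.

S ≈ £223

Squaring Q* = √(2DS/H) gives Q*² = 2DS/H.
From Q* = √(2DS/H): S = Q*²H / (2D) = 412.5² × 24.1 / (2 × 9,195) = 222.9889.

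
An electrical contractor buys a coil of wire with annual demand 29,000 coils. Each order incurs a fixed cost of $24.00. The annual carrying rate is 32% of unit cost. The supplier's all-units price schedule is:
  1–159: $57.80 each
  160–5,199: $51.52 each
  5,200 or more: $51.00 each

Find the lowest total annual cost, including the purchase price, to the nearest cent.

TC* ≈ $1,498,870.52

Holding cost per unit per year at price C is H = 0.32·C.
Evaluate total cost at each tier's feasible EOQ or, if the EOQ is below the tier, at the tier's minimum quantity.
Tier 1 ($57.80): EOQ = 274.3 exceeds tier's upper bound 159, so this tier is dominated.
EOQ at $51.52 = 290.6 (feasible in tier 2): TC = 29,000×$51.52 + (29,000/290.6)×24 + (290.6/2)×0.32×$51.52 = $1,498,870.52.
EOQ at $51.00 = 292.1 < 5200, so use break Q=5200: TC = 29,000×$51.00 + (29,000/5200.0)×24 + (5200.0/2)×0.32×$51.00 = $1,521,565.85.
Lowest total cost among the candidates is at Q = 290.6.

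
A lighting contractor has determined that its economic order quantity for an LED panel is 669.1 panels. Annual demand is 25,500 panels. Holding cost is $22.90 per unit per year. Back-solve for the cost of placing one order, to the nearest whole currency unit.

Invert the EOQ relation Q*² = 2DS/H.
From Q* = √(2DS/H): S = Q*²H / (2D) = 669.1² × 22.9 / (2 × 25,500) = 201.0237.

S ≈ $201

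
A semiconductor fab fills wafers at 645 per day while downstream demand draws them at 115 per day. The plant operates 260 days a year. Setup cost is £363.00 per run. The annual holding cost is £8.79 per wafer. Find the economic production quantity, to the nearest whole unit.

Q* ≈ 1,734 wafers

Annual demand D = 115 × 260 = 29,900.
Production build-up factor (1 − d/p) = 1 − 115/645 = 0.8217.
Q* = √(2DS / (H(1 − d/p))) = √(2 × 29,900 × 363 / (8.79 × 0.8217)).
= √(21,707,400 / 7.2228) ≈ 1733.610.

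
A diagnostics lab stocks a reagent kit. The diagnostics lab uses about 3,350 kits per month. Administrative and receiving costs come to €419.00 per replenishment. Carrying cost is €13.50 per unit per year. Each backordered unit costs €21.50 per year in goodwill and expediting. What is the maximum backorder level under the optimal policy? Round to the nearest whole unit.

S* ≈ 777 kits

Annual demand D = 3,350 × 12 = 40,200.
With planned backorders, Q* = √(2DS/H) · √((H+B)/B).
√(2DS/H) = √(2 × 40,200 × 419 / 13.5) = 1579.676.
√((H+B)/B) = √((13.5+21.5)/21.5) = 1.2759.
Q* ≈ 2015.501.
S* = Q* · H/(H+B) = 2015.501 × 13.5/35 ≈ 777.407.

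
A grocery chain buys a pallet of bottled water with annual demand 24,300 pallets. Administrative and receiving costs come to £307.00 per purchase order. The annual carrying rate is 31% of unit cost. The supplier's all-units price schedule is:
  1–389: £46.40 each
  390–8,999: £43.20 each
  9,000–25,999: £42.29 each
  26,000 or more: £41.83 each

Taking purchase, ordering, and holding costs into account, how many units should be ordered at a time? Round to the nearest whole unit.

Holding cost per unit per year at price C is H = 0.31·C.
Candidates are each tier's EOQ (if it falls in that tier) and each price-break quantity.
Tier 1 (£46.40): EOQ = 1018.5 exceeds tier's upper bound 389, so this tier is dominated.
EOQ at £43.20 = 1055.5 (feasible in tier 2): TC = 24,300×£43.20 + (24,300/1055.5)×307 + (1055.5/2)×0.31×£43.20 = £1,063,895.46.
EOQ at £42.29 = 1066.8 < 9000, so use break Q=9000: TC = 24,300×£42.29 + (24,300/9000.0)×307 + (9000.0/2)×0.31×£42.29 = £1,087,470.45.
EOQ at £41.83 = 1072.7 < 26000, so use break Q=26000: TC = 24,300×£41.83 + (24,300/26000.0)×307 + (26000.0/2)×0.31×£41.83 = £1,185,330.83.
Lowest total cost is £1,063,895.46 at Q = 1055.5.

Q* ≈ 1,056 pallets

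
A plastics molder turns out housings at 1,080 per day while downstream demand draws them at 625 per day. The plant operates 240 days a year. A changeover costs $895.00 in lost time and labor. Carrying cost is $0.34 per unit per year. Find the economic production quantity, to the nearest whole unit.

Annual demand D = 625 × 240 = 150,000.
Production build-up factor (1 − d/p) = 1 − 625/1,080 = 0.4213.
Q* = √(2DS / (H(1 − d/p))) = √(2 × 150,000 × 895 / (0.34 × 0.4213)).
= √(268,500,000 / 0.1432) ≈ 43295.112.

Q* ≈ 43,295 housings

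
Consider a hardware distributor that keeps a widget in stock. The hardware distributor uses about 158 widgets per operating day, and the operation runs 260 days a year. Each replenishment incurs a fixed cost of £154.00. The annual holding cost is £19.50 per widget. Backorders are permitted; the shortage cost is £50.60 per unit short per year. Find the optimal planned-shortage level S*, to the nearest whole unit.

Annual demand D = 158 × 260 = 41,080.
With planned backorders, Q* = √(2DS/H) · √((H+B)/B).
√(2DS/H) = √(2 × 41,080 × 154 / 19.5) = 805.514.
√((H+B)/B) = √((19.5+50.6)/50.6) = 1.1770.
Q* ≈ 948.106.
S* = Q* · H/(H+B) = 948.106 × 19.5/70.1 ≈ 263.739.

S* ≈ 264 widgets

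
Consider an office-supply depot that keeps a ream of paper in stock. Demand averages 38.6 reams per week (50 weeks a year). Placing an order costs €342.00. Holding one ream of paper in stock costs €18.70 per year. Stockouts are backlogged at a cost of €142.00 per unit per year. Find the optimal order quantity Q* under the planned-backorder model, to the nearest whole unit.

Q* ≈ 283 reams

Annual demand D = 38.6 × 50 = 1,930.
With planned backorders, Q* = √(2DS/H) · √((H+B)/B).
√(2DS/H) = √(2 × 1,930 × 342 / 18.7) = 265.697.
√((H+B)/B) = √((18.7+142)/142) = 1.0638.
Q* ≈ 282.650.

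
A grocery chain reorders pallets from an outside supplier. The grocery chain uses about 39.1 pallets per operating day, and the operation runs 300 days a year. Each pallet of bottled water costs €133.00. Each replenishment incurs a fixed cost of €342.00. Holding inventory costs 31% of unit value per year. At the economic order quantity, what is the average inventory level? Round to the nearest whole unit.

Annual demand D = 39.1 × 300 = 11,730.
Holding cost H = 0.31 × €133.00 = €41.2300 per unit per year.
EOQ = √(2DS/H) = √(2 × 11,730 × 342 / 41.23) ≈ 441.13.
Average inventory = Q*/2 ≈ 441.13 / 2 = 220.567.

Average inventory ≈ 221 pallets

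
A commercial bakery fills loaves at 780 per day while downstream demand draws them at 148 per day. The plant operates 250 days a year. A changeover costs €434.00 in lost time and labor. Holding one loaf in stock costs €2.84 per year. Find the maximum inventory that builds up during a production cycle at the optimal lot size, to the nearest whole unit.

Annual demand D = 148 × 250 = 37,000.
Production build-up factor (1 − d/p) = 1 − 148/780 = 0.8103.
Q* = √(2DS / (H(1 − d/p))) = √(2 × 37,000 × 434 / (2.84 × 0.8103)).
= √(32,116,000 / 2.3011) ≈ 3735.858.
Maximum inventory = Q*(1 − d/p) = 3735.858 × 0.8103 ≈ 3027.003.

I_max ≈ 3,027 loaves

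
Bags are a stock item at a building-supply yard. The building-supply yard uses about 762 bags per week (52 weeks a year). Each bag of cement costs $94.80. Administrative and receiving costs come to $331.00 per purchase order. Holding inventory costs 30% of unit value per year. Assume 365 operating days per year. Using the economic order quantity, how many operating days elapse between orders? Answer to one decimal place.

T ≈ 8.8 days

Annual demand D = 762 × 52 = 39,624.
Holding cost H = 0.30 × $94.80 = $28.4400 per unit per year.
The optimal lot size = √(2DS/H) = √(2 × 39,624 × 331 / 28.44) ≈ 960.38.
Cycle time = Q*/D × 365 = 960.38 / 39,624 × 365 ≈ 8.847 days.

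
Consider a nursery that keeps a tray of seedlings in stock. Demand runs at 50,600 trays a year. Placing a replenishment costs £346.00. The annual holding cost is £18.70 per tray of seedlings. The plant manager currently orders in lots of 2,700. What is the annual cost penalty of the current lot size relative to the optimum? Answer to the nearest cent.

EOQ = √(2DS/H) = √(2 × 50,600 × 346 / 18.7) ≈ 1368.38.
Cost at Q* = (D/Q*)S + (Q*/2)H = √(2DSH) ≈ £25,588.75.
Cost at Q = 2,700: (50,600/2,700)×346 + (2,700/2)×18.7 = £6,484.30 + £25,245.00 = £31,729.30.
Excess = £31,729.30 − £25,588.75 = £6,140.54.

Extra cost ≈ £6,140.54 per year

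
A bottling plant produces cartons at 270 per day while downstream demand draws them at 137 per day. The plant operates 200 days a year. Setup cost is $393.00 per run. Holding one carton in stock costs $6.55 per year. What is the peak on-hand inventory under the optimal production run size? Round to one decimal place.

Annual demand D = 137 × 200 = 27,400.
Production build-up factor (1 − d/p) = 1 − 137/270 = 0.4926.
Q* = √(2DS / (H(1 − d/p))) = √(2 × 27,400 × 393 / (6.55 × 0.4926)).
= √(21,536,400 / 3.2265) ≈ 2583.580.
Maximum inventory = Q*(1 − d/p) = 2583.580 × 0.4926 ≈ 1272.653.

I_max ≈ 1,272.7 cartons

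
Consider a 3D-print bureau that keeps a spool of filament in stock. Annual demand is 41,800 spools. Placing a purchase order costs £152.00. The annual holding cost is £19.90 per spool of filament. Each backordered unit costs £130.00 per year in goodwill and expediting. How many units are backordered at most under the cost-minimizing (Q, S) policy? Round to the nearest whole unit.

S* ≈ 114 spools

With planned backorders, Q* = √(2DS/H) · √((H+B)/B).
√(2DS/H) = √(2 × 41,800 × 152 / 19.9) = 799.095.
√((H+B)/B) = √((19.9+130)/130) = 1.0738.
Q* ≈ 858.080.
S* = Q* · H/(H+B) = 858.080 × 19.9/149.9 ≈ 113.914.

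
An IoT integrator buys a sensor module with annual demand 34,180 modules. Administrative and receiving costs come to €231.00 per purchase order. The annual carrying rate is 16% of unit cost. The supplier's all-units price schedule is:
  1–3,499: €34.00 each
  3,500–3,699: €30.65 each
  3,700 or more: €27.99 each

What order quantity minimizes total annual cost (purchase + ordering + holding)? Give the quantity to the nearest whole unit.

Holding cost per unit per year at price C is H = 0.16·C.
For each price level, check whether its EOQ is feasible; otherwise the best quantity at that price is the breakpoint.
EOQ at €34.00 = 1703.8 (feasible in tier 1): TC = 34,180×€34.00 + (34,180/1703.8)×231 + (1703.8/2)×0.16×€34.00 = €1,171,388.44.
EOQ at €30.65 = 1794.5 < 3500, so use break Q=3500: TC = 34,180×€30.65 + (34,180/3500.0)×231 + (3500.0/2)×0.16×€30.65 = €1,058,454.88.
EOQ at €27.99 = 1877.8 < 3700, so use break Q=3700: TC = 34,180×€27.99 + (34,180/3700.0)×231 + (3700.0/2)×0.16×€27.99 = €967,117.18.
Lowest total cost is €967,117.18 at Q = 3700.0.

Q* ≈ 3,700 modules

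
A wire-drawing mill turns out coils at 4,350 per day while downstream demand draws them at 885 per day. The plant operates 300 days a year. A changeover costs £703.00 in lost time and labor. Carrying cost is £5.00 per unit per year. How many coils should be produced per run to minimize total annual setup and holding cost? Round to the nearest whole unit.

Q* ≈ 9,681 coils

Annual demand D = 885 × 300 = 265,500.
Production build-up factor (1 − d/p) = 1 − 885/4,350 = 0.7966.
Q* = √(2DS / (H(1 − d/p))) = √(2 × 265,500 × 703 / (5 × 0.7966)).
= √(373,293,000 / 3.9828) ≈ 9681.283.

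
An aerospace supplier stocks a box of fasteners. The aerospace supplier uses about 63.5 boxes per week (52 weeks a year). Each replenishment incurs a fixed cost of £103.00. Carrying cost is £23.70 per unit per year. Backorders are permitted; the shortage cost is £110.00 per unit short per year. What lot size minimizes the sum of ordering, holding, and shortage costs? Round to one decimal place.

Q* ≈ 186.8 boxes

Annual demand D = 63.5 × 52 = 3,302.
With planned backorders, Q* = √(2DS/H) · √((H+B)/B).
√(2DS/H) = √(2 × 3,302 × 103 / 23.7) = 169.413.
√((H+B)/B) = √((23.7+110)/110) = 1.1025.
Q* ≈ 186.774.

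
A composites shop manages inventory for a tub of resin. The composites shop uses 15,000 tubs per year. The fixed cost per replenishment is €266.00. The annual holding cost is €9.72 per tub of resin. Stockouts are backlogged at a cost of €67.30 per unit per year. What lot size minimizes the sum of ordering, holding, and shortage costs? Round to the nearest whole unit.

With planned backorders, Q* = √(2DS/H) · √((H+B)/B).
√(2DS/H) = √(2 × 15,000 × 266 / 9.72) = 906.084.
√((H+B)/B) = √((9.72+67.3)/67.3) = 1.0698.
Q* ≈ 969.310.

Q* ≈ 969 tubs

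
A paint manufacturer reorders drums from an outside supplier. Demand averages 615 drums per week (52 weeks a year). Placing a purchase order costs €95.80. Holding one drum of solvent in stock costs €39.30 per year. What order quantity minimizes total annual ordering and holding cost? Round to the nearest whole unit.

Annual demand D = 615 × 52 = 31,980.
EOQ = √(2DS / H) = √(2 × 31,980 × 95.8 / 39.3).
= √(6,127,368 / 39.3) = √155,912.6718 ≈ 394.858.

Q* ≈ 395 drums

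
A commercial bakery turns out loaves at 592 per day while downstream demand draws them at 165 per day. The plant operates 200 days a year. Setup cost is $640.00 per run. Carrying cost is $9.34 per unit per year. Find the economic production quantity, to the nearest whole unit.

Q* ≈ 2,504 loaves

Annual demand D = 165 × 200 = 33,000.
Production build-up factor (1 − d/p) = 1 − 165/592 = 0.7213.
Q* = √(2DS / (H(1 − d/p))) = √(2 × 33,000 × 640 / (9.34 × 0.7213)).
= √(42,240,000 / 6.7368) ≈ 2504.006.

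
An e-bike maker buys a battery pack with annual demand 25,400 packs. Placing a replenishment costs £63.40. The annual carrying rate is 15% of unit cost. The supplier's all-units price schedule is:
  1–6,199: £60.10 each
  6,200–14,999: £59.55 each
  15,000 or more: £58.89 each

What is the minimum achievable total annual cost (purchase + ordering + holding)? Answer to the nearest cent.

TC* ≈ £1,531,928.39

Holding cost per unit per year at price C is H = 0.15·C.
Evaluate total cost at each tier's feasible EOQ or, if the EOQ is below the tier, at the tier's minimum quantity.
EOQ at £60.10 = 597.7 (feasible in tier 1): TC = 25,400×£60.10 + (25,400/597.7)×63.4 + (597.7/2)×0.15×£60.10 = £1,531,928.39.
EOQ at £59.55 = 600.5 < 6200, so use break Q=6200: TC = 25,400×£59.55 + (25,400/6200.0)×63.4 + (6200.0/2)×0.15×£59.55 = £1,540,520.49.
EOQ at £58.89 = 603.8 < 15000, so use break Q=15000: TC = 25,400×£58.89 + (25,400/15000.0)×63.4 + (15000.0/2)×0.15×£58.89 = £1,562,164.61.
Lowest total cost among the candidates is at Q = 597.7.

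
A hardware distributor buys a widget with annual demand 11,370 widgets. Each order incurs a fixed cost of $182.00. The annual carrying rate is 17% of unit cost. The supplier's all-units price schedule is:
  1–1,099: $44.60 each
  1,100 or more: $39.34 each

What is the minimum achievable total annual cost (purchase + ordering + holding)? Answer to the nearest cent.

Holding cost per unit per year at price C is H = 0.17·C.
Evaluate total cost at each tier's feasible EOQ or, if the EOQ is below the tier, at the tier's minimum quantity.
EOQ at $44.60 = 738.8 (feasible in tier 1): TC = 11,370×$44.60 + (11,370/738.8)×182 + (738.8/2)×0.17×$44.60 = $512,703.74.
EOQ at $39.34 = 786.7 < 1100, so use break Q=1100: TC = 11,370×$39.34 + (11,370/1100.0)×182 + (1100.0/2)×0.17×$39.34 = $452,855.31.
Lowest total cost among the candidates is at Q = 1100.0.

TC* ≈ $452,855.31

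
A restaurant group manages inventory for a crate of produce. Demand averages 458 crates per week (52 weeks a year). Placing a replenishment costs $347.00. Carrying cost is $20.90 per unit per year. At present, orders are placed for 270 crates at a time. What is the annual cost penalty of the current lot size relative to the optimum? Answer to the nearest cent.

Extra cost ≈ $14,843.41 per year

Annual demand D = 458 × 52 = 23,816.
EOQ = √(2DS/H) = √(2 × 23,816 × 347 / 20.9) ≈ 889.29.
Cost at Q* = (D/Q*)S + (Q*/2)H = √(2DSH) ≈ $18,586.06.
Cost at Q = 270: (23,816/270)×347 + (270/2)×20.9 = $30,607.97 + $2,821.50 = $33,429.47.
Excess = $33,429.47 − $18,586.06 = $14,843.41.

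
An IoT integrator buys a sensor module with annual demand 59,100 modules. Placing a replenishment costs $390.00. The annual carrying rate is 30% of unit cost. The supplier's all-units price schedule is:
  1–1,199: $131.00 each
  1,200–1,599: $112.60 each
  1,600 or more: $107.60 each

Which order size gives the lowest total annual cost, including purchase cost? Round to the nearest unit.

Holding cost per unit per year at price C is H = 0.30·C.
Candidates are each tier's EOQ (if it falls in that tier) and each price-break quantity.
EOQ at $131.00 = 1083.0 (feasible in tier 1): TC = 59,100×$131.00 + (59,100/1083.0)×390 + (1083.0/2)×0.30×$131.00 = $7,784,663.50.
EOQ at $112.60 = 1168.2 < 1200, so use break Q=1200: TC = 59,100×$112.60 + (59,100/1200.0)×390 + (1200.0/2)×0.30×$112.60 = $6,694,135.50.
EOQ at $107.60 = 1195.0 < 1600, so use break Q=1600: TC = 59,100×$107.60 + (59,100/1600.0)×390 + (1600.0/2)×0.30×$107.60 = $6,399,389.62.
Lowest total cost is $6,399,389.62 at Q = 1600.0.

Q* ≈ 1,600 modules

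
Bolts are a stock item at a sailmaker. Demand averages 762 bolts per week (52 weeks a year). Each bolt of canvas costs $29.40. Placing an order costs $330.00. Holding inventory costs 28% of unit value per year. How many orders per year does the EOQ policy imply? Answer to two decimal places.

Annual demand D = 762 × 52 = 39,624.
Holding cost H = 0.28 × $29.40 = $8.2320 per unit per year.
The optimal lot size = √(2DS/H) = √(2 × 39,624 × 330 / 8.232) ≈ 1782.37.
Orders per year = D / Q* = 39,624 / 1782.37 ≈ 22.231.

N ≈ 22.23 orders per year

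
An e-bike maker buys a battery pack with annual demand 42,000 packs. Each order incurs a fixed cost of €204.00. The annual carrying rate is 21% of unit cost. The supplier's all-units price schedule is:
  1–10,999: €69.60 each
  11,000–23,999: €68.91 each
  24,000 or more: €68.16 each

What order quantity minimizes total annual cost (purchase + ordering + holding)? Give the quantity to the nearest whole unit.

Holding cost per unit per year at price C is H = 0.21·C.
Evaluate total cost at each tier's feasible EOQ or, if the EOQ is below the tier, at the tier's minimum quantity.
EOQ at €69.60 = 1082.8 (feasible in tier 1): TC = 42,000×€69.60 + (42,000/1082.8)×204 + (1082.8/2)×0.21×€69.60 = €2,939,025.92.
EOQ at €68.91 = 1088.2 < 11000, so use break Q=11000: TC = 42,000×€68.91 + (42,000/11000.0)×204 + (11000.0/2)×0.21×€68.91 = €2,974,589.96.
EOQ at €68.16 = 1094.2 < 24000, so use break Q=24000: TC = 42,000×€68.16 + (42,000/24000.0)×204 + (24000.0/2)×0.21×€68.16 = €3,034,840.20.
Lowest total cost is €2,939,025.92 at Q = 1082.8.

Q* ≈ 1,083 packs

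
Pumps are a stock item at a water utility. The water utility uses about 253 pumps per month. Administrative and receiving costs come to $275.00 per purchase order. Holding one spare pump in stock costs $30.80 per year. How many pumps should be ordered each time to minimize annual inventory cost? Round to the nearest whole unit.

Annual demand D = 253 × 12 = 3,036.
EOQ = √(2DS / H) = √(2 × 3,036 × 275 / 30.8).
= √(1,669,800 / 30.8) = √54,214.2857 ≈ 232.840.

Q* ≈ 233 pumps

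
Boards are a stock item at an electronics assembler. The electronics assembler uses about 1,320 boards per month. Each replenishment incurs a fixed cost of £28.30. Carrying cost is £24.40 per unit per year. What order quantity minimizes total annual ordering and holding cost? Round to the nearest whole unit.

Annual demand D = 1,320 × 12 = 15,840.
EOQ = √(2DS / H) = √(2 × 15,840 × 28.3 / 24.4).
= √(896,544 / 24.4) = √36,743.6066 ≈ 191.686.

Q* ≈ 192 boards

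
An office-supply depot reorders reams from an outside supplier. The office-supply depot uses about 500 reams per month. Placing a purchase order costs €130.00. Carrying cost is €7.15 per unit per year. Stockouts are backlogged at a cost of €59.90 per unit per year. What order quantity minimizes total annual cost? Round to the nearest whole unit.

Q* ≈ 494 reams

Annual demand D = 500 × 12 = 6,000.
With planned backorders, Q* = √(2DS/H) · √((H+B)/B).
√(2DS/H) = √(2 × 6,000 × 130 / 7.15) = 467.099.
√((H+B)/B) = √((7.15+59.9)/59.9) = 1.0580.
Q* ≈ 494.191.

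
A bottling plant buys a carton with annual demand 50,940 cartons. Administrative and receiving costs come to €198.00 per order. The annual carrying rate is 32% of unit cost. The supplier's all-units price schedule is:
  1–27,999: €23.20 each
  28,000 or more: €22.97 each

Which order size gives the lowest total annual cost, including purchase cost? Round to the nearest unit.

Q* ≈ 1,648 cartons

Holding cost per unit per year at price C is H = 0.32·C.
Candidates are each tier's EOQ (if it falls in that tier) and each price-break quantity.
EOQ at €23.20 = 1648.4 (feasible in tier 1): TC = 50,940×€23.20 + (50,940/1648.4)×198 + (1648.4/2)×0.32×€23.20 = €1,194,045.59.
EOQ at €22.97 = 1656.6 < 28000, so use break Q=28000: TC = 50,940×€22.97 + (50,940/28000.0)×198 + (28000.0/2)×0.32×€22.97 = €1,273,357.62.
Lowest total cost is €1,194,045.59 at Q = 1648.4.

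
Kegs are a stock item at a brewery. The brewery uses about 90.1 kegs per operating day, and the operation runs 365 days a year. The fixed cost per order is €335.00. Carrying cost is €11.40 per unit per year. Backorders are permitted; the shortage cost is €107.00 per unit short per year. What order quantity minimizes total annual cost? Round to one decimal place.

Annual demand D = 90.1 × 365 = 32,886.5.
With planned backorders, Q* = √(2DS/H) · √((H+B)/B).
√(2DS/H) = √(2 × 32,886.5 × 335 / 11.4) = 1390.253.
√((H+B)/B) = √((11.4+107)/107) = 1.0519.
Q* ≈ 1462.439.

Q* ≈ 1,462.4 kegs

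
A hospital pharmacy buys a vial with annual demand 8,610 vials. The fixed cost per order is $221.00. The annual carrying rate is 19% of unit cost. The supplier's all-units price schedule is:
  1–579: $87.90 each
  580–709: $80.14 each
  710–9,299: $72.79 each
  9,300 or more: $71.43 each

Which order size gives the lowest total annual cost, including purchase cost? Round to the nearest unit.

Q* ≈ 710 vials

Holding cost per unit per year at price C is H = 0.19·C.
For each price level, check whether its EOQ is feasible; otherwise the best quantity at that price is the breakpoint.
EOQ at $87.90 = 477.4 (feasible in tier 1): TC = 8,610×$87.90 + (8,610/477.4)×221 + (477.4/2)×0.19×$87.90 = $764,791.31.
EOQ at $80.14 = 499.9 < 580, so use break Q=580: TC = 8,610×$80.14 + (8,610/580.0)×221 + (580.0/2)×0.19×$80.14 = $697,701.82.
EOQ at $72.79 = 524.6 < 710, so use break Q=710: TC = 8,610×$72.79 + (8,610/710.0)×221 + (710.0/2)×0.19×$72.79 = $634,311.60.
EOQ at $71.43 = 529.5 < 9300, so use break Q=9300: TC = 8,610×$71.43 + (8,610/9300.0)×221 + (9300.0/2)×0.19×$71.43 = $678,325.31.
Lowest total cost is $634,311.60 at Q = 710.0.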